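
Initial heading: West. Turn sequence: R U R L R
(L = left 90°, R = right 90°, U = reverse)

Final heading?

Answer: Final heading: West

Derivation:
Start: West
  R (right (90° clockwise)) -> North
  U (U-turn (180°)) -> South
  R (right (90° clockwise)) -> West
  L (left (90° counter-clockwise)) -> South
  R (right (90° clockwise)) -> West
Final: West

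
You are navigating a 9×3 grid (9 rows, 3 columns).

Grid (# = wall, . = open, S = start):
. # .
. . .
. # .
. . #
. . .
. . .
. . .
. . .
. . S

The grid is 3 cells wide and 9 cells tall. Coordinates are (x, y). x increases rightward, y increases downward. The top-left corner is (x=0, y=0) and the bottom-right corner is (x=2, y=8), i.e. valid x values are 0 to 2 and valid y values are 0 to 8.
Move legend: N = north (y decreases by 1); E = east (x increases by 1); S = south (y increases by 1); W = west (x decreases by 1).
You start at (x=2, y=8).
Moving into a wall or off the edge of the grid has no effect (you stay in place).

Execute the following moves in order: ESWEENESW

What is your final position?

Answer: Final position: (x=1, y=8)

Derivation:
Start: (x=2, y=8)
  E (east): blocked, stay at (x=2, y=8)
  S (south): blocked, stay at (x=2, y=8)
  W (west): (x=2, y=8) -> (x=1, y=8)
  E (east): (x=1, y=8) -> (x=2, y=8)
  E (east): blocked, stay at (x=2, y=8)
  N (north): (x=2, y=8) -> (x=2, y=7)
  E (east): blocked, stay at (x=2, y=7)
  S (south): (x=2, y=7) -> (x=2, y=8)
  W (west): (x=2, y=8) -> (x=1, y=8)
Final: (x=1, y=8)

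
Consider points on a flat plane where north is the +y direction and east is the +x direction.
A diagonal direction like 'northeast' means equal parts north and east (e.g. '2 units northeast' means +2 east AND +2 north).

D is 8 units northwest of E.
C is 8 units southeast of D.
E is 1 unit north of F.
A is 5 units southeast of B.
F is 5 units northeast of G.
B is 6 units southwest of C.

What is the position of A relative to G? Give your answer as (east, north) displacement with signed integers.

Answer: A is at (east=4, north=-5) relative to G.

Derivation:
Place G at the origin (east=0, north=0).
  F is 5 units northeast of G: delta (east=+5, north=+5); F at (east=5, north=5).
  E is 1 unit north of F: delta (east=+0, north=+1); E at (east=5, north=6).
  D is 8 units northwest of E: delta (east=-8, north=+8); D at (east=-3, north=14).
  C is 8 units southeast of D: delta (east=+8, north=-8); C at (east=5, north=6).
  B is 6 units southwest of C: delta (east=-6, north=-6); B at (east=-1, north=0).
  A is 5 units southeast of B: delta (east=+5, north=-5); A at (east=4, north=-5).
Therefore A relative to G: (east=4, north=-5).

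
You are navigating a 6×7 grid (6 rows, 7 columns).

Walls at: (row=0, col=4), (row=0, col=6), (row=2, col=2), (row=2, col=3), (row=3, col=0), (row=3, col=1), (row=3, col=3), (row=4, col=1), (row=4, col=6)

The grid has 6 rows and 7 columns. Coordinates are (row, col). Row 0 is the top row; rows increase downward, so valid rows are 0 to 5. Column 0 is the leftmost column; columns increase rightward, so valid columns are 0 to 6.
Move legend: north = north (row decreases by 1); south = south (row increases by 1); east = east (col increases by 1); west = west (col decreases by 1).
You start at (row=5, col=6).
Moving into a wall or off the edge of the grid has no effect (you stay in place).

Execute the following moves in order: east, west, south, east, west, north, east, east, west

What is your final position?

Start: (row=5, col=6)
  east (east): blocked, stay at (row=5, col=6)
  west (west): (row=5, col=6) -> (row=5, col=5)
  south (south): blocked, stay at (row=5, col=5)
  east (east): (row=5, col=5) -> (row=5, col=6)
  west (west): (row=5, col=6) -> (row=5, col=5)
  north (north): (row=5, col=5) -> (row=4, col=5)
  east (east): blocked, stay at (row=4, col=5)
  east (east): blocked, stay at (row=4, col=5)
  west (west): (row=4, col=5) -> (row=4, col=4)
Final: (row=4, col=4)

Answer: Final position: (row=4, col=4)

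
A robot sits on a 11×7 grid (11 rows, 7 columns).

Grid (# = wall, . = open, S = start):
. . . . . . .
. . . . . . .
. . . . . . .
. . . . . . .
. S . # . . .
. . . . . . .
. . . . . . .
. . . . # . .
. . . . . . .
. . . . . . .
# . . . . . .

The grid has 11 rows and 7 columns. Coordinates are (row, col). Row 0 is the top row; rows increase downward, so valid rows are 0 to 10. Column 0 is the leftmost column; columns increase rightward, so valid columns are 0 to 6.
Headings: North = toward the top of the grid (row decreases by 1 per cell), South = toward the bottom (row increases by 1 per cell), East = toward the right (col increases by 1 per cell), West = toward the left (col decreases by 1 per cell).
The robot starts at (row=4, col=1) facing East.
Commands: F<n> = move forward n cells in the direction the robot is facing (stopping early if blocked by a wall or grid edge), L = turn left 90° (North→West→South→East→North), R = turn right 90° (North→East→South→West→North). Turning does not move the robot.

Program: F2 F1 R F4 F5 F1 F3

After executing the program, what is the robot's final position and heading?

Answer: Final position: (row=10, col=2), facing South

Derivation:
Start: (row=4, col=1), facing East
  F2: move forward 1/2 (blocked), now at (row=4, col=2)
  F1: move forward 0/1 (blocked), now at (row=4, col=2)
  R: turn right, now facing South
  F4: move forward 4, now at (row=8, col=2)
  F5: move forward 2/5 (blocked), now at (row=10, col=2)
  F1: move forward 0/1 (blocked), now at (row=10, col=2)
  F3: move forward 0/3 (blocked), now at (row=10, col=2)
Final: (row=10, col=2), facing South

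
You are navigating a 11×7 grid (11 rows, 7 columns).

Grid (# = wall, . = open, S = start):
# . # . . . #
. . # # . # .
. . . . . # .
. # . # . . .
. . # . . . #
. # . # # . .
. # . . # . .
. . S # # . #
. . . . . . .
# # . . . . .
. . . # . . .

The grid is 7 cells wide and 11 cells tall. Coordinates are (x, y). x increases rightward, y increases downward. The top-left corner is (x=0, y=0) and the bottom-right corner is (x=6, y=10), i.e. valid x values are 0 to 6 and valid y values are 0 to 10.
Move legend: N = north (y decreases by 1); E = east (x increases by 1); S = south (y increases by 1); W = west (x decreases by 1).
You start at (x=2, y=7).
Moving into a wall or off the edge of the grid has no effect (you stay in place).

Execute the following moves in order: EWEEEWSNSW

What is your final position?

Start: (x=2, y=7)
  E (east): blocked, stay at (x=2, y=7)
  W (west): (x=2, y=7) -> (x=1, y=7)
  E (east): (x=1, y=7) -> (x=2, y=7)
  E (east): blocked, stay at (x=2, y=7)
  E (east): blocked, stay at (x=2, y=7)
  W (west): (x=2, y=7) -> (x=1, y=7)
  S (south): (x=1, y=7) -> (x=1, y=8)
  N (north): (x=1, y=8) -> (x=1, y=7)
  S (south): (x=1, y=7) -> (x=1, y=8)
  W (west): (x=1, y=8) -> (x=0, y=8)
Final: (x=0, y=8)

Answer: Final position: (x=0, y=8)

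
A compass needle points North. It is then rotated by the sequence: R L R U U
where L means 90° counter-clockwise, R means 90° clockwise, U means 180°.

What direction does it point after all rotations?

Answer: Final heading: East

Derivation:
Start: North
  R (right (90° clockwise)) -> East
  L (left (90° counter-clockwise)) -> North
  R (right (90° clockwise)) -> East
  U (U-turn (180°)) -> West
  U (U-turn (180°)) -> East
Final: East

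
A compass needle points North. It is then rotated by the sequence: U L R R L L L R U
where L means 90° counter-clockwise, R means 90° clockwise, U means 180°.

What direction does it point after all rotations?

Start: North
  U (U-turn (180°)) -> South
  L (left (90° counter-clockwise)) -> East
  R (right (90° clockwise)) -> South
  R (right (90° clockwise)) -> West
  L (left (90° counter-clockwise)) -> South
  L (left (90° counter-clockwise)) -> East
  L (left (90° counter-clockwise)) -> North
  R (right (90° clockwise)) -> East
  U (U-turn (180°)) -> West
Final: West

Answer: Final heading: West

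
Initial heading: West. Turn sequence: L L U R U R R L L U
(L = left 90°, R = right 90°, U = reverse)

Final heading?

Start: West
  L (left (90° counter-clockwise)) -> South
  L (left (90° counter-clockwise)) -> East
  U (U-turn (180°)) -> West
  R (right (90° clockwise)) -> North
  U (U-turn (180°)) -> South
  R (right (90° clockwise)) -> West
  R (right (90° clockwise)) -> North
  L (left (90° counter-clockwise)) -> West
  L (left (90° counter-clockwise)) -> South
  U (U-turn (180°)) -> North
Final: North

Answer: Final heading: North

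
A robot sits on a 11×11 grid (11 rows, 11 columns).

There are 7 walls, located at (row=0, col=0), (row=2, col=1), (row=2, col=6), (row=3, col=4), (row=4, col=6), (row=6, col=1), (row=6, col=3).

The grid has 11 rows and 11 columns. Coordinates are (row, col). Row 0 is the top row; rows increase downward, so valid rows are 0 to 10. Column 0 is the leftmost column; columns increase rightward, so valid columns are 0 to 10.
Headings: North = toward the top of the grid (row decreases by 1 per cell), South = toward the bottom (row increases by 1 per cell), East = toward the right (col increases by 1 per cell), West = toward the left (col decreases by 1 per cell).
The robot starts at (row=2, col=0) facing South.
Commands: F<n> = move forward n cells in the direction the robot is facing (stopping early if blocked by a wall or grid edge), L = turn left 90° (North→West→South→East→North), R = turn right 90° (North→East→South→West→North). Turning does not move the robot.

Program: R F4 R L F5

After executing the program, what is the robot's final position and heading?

Answer: Final position: (row=2, col=0), facing West

Derivation:
Start: (row=2, col=0), facing South
  R: turn right, now facing West
  F4: move forward 0/4 (blocked), now at (row=2, col=0)
  R: turn right, now facing North
  L: turn left, now facing West
  F5: move forward 0/5 (blocked), now at (row=2, col=0)
Final: (row=2, col=0), facing West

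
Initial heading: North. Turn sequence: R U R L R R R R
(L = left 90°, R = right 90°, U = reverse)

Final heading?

Answer: Final heading: West

Derivation:
Start: North
  R (right (90° clockwise)) -> East
  U (U-turn (180°)) -> West
  R (right (90° clockwise)) -> North
  L (left (90° counter-clockwise)) -> West
  R (right (90° clockwise)) -> North
  R (right (90° clockwise)) -> East
  R (right (90° clockwise)) -> South
  R (right (90° clockwise)) -> West
Final: West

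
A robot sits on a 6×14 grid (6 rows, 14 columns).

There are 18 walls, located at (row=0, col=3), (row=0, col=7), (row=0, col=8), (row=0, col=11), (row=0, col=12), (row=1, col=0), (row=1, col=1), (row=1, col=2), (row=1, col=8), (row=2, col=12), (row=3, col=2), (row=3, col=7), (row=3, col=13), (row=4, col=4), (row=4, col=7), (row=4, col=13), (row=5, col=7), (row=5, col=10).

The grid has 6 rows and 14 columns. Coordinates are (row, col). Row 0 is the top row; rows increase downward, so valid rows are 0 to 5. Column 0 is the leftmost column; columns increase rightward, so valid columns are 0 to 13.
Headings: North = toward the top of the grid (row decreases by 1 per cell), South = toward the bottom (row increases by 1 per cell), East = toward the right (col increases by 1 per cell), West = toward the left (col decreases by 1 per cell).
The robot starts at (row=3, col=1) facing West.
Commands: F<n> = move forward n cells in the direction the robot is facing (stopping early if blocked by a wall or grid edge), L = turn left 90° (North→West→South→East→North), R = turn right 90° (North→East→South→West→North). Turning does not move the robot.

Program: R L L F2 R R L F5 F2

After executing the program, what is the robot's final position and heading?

Start: (row=3, col=1), facing West
  R: turn right, now facing North
  L: turn left, now facing West
  L: turn left, now facing South
  F2: move forward 2, now at (row=5, col=1)
  R: turn right, now facing West
  R: turn right, now facing North
  L: turn left, now facing West
  F5: move forward 1/5 (blocked), now at (row=5, col=0)
  F2: move forward 0/2 (blocked), now at (row=5, col=0)
Final: (row=5, col=0), facing West

Answer: Final position: (row=5, col=0), facing West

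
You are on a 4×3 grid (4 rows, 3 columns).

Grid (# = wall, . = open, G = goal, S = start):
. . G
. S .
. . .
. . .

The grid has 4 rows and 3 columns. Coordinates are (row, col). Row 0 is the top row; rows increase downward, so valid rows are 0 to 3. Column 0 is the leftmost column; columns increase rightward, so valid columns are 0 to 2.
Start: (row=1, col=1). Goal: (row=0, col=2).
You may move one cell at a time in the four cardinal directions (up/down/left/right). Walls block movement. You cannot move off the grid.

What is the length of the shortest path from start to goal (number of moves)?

Answer: Shortest path length: 2

Derivation:
BFS from (row=1, col=1) until reaching (row=0, col=2):
  Distance 0: (row=1, col=1)
  Distance 1: (row=0, col=1), (row=1, col=0), (row=1, col=2), (row=2, col=1)
  Distance 2: (row=0, col=0), (row=0, col=2), (row=2, col=0), (row=2, col=2), (row=3, col=1)  <- goal reached here
One shortest path (2 moves): (row=1, col=1) -> (row=1, col=2) -> (row=0, col=2)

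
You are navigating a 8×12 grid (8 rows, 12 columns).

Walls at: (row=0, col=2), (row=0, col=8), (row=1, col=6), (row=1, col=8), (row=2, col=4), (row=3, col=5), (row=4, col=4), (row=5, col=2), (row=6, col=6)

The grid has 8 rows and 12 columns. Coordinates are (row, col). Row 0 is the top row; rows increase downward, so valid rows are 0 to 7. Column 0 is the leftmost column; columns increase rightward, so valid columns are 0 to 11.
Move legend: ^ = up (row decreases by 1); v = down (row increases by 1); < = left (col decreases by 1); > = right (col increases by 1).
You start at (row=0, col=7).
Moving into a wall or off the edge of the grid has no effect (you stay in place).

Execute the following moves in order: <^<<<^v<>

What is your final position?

Start: (row=0, col=7)
  < (left): (row=0, col=7) -> (row=0, col=6)
  ^ (up): blocked, stay at (row=0, col=6)
  < (left): (row=0, col=6) -> (row=0, col=5)
  < (left): (row=0, col=5) -> (row=0, col=4)
  < (left): (row=0, col=4) -> (row=0, col=3)
  ^ (up): blocked, stay at (row=0, col=3)
  v (down): (row=0, col=3) -> (row=1, col=3)
  < (left): (row=1, col=3) -> (row=1, col=2)
  > (right): (row=1, col=2) -> (row=1, col=3)
Final: (row=1, col=3)

Answer: Final position: (row=1, col=3)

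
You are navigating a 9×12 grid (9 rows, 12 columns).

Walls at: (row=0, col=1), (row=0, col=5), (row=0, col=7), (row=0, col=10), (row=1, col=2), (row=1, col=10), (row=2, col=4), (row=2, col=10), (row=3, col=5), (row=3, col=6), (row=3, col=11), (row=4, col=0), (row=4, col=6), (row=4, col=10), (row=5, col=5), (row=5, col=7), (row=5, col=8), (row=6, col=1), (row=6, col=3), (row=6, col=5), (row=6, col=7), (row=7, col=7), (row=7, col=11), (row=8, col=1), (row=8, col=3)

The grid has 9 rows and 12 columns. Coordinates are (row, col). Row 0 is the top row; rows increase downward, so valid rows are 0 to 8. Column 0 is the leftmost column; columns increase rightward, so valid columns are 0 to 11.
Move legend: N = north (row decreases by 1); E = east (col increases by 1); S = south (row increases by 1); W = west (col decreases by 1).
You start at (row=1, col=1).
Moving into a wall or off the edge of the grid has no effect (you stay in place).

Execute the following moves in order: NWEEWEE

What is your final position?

Start: (row=1, col=1)
  N (north): blocked, stay at (row=1, col=1)
  W (west): (row=1, col=1) -> (row=1, col=0)
  E (east): (row=1, col=0) -> (row=1, col=1)
  E (east): blocked, stay at (row=1, col=1)
  W (west): (row=1, col=1) -> (row=1, col=0)
  E (east): (row=1, col=0) -> (row=1, col=1)
  E (east): blocked, stay at (row=1, col=1)
Final: (row=1, col=1)

Answer: Final position: (row=1, col=1)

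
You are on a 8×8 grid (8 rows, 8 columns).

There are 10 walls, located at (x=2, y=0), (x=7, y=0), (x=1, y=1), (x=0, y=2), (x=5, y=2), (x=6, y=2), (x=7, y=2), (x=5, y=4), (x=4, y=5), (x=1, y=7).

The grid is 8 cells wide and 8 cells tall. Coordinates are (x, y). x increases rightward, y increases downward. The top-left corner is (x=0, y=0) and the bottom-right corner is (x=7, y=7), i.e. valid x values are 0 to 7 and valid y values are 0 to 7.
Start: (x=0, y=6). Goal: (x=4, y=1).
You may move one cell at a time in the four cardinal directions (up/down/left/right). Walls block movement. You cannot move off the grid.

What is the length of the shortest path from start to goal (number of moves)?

Answer: Shortest path length: 9

Derivation:
BFS from (x=0, y=6) until reaching (x=4, y=1):
  Distance 0: (x=0, y=6)
  Distance 1: (x=0, y=5), (x=1, y=6), (x=0, y=7)
  Distance 2: (x=0, y=4), (x=1, y=5), (x=2, y=6)
  Distance 3: (x=0, y=3), (x=1, y=4), (x=2, y=5), (x=3, y=6), (x=2, y=7)
  Distance 4: (x=1, y=3), (x=2, y=4), (x=3, y=5), (x=4, y=6), (x=3, y=7)
  Distance 5: (x=1, y=2), (x=2, y=3), (x=3, y=4), (x=5, y=6), (x=4, y=7)
  Distance 6: (x=2, y=2), (x=3, y=3), (x=4, y=4), (x=5, y=5), (x=6, y=6), (x=5, y=7)
  Distance 7: (x=2, y=1), (x=3, y=2), (x=4, y=3), (x=6, y=5), (x=7, y=6), (x=6, y=7)
  Distance 8: (x=3, y=1), (x=4, y=2), (x=5, y=3), (x=6, y=4), (x=7, y=5), (x=7, y=7)
  Distance 9: (x=3, y=0), (x=4, y=1), (x=6, y=3), (x=7, y=4)  <- goal reached here
One shortest path (9 moves): (x=0, y=6) -> (x=1, y=6) -> (x=2, y=6) -> (x=3, y=6) -> (x=3, y=5) -> (x=3, y=4) -> (x=4, y=4) -> (x=4, y=3) -> (x=4, y=2) -> (x=4, y=1)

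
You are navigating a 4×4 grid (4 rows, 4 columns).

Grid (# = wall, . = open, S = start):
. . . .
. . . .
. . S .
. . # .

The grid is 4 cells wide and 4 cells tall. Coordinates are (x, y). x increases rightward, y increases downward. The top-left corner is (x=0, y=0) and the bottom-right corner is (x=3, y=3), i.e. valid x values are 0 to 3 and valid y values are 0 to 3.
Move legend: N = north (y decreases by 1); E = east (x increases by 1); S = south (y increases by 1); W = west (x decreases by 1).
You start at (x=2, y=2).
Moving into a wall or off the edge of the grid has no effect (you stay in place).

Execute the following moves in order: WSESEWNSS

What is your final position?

Start: (x=2, y=2)
  W (west): (x=2, y=2) -> (x=1, y=2)
  S (south): (x=1, y=2) -> (x=1, y=3)
  E (east): blocked, stay at (x=1, y=3)
  S (south): blocked, stay at (x=1, y=3)
  E (east): blocked, stay at (x=1, y=3)
  W (west): (x=1, y=3) -> (x=0, y=3)
  N (north): (x=0, y=3) -> (x=0, y=2)
  S (south): (x=0, y=2) -> (x=0, y=3)
  S (south): blocked, stay at (x=0, y=3)
Final: (x=0, y=3)

Answer: Final position: (x=0, y=3)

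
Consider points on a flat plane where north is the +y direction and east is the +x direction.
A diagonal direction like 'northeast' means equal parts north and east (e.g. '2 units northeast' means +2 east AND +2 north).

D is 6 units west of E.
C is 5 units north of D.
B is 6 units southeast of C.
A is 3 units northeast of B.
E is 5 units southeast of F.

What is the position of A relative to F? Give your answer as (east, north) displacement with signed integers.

Answer: A is at (east=8, north=-3) relative to F.

Derivation:
Place F at the origin (east=0, north=0).
  E is 5 units southeast of F: delta (east=+5, north=-5); E at (east=5, north=-5).
  D is 6 units west of E: delta (east=-6, north=+0); D at (east=-1, north=-5).
  C is 5 units north of D: delta (east=+0, north=+5); C at (east=-1, north=0).
  B is 6 units southeast of C: delta (east=+6, north=-6); B at (east=5, north=-6).
  A is 3 units northeast of B: delta (east=+3, north=+3); A at (east=8, north=-3).
Therefore A relative to F: (east=8, north=-3).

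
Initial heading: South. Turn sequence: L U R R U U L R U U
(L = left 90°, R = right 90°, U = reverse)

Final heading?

Answer: Final heading: East

Derivation:
Start: South
  L (left (90° counter-clockwise)) -> East
  U (U-turn (180°)) -> West
  R (right (90° clockwise)) -> North
  R (right (90° clockwise)) -> East
  U (U-turn (180°)) -> West
  U (U-turn (180°)) -> East
  L (left (90° counter-clockwise)) -> North
  R (right (90° clockwise)) -> East
  U (U-turn (180°)) -> West
  U (U-turn (180°)) -> East
Final: East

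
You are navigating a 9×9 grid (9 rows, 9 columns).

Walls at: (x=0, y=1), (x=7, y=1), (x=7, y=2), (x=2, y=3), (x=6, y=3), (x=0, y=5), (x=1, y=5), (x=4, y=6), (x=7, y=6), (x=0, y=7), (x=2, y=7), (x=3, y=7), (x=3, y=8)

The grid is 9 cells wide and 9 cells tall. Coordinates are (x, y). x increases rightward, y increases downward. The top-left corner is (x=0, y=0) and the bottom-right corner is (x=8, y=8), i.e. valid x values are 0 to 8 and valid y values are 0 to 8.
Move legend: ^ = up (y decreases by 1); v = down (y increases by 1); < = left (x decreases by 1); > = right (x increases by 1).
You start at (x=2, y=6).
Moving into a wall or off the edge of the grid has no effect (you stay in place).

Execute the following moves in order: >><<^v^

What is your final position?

Answer: Final position: (x=1, y=6)

Derivation:
Start: (x=2, y=6)
  > (right): (x=2, y=6) -> (x=3, y=6)
  > (right): blocked, stay at (x=3, y=6)
  < (left): (x=3, y=6) -> (x=2, y=6)
  < (left): (x=2, y=6) -> (x=1, y=6)
  ^ (up): blocked, stay at (x=1, y=6)
  v (down): (x=1, y=6) -> (x=1, y=7)
  ^ (up): (x=1, y=7) -> (x=1, y=6)
Final: (x=1, y=6)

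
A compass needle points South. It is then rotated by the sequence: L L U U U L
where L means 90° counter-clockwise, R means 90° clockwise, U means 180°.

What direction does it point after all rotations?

Start: South
  L (left (90° counter-clockwise)) -> East
  L (left (90° counter-clockwise)) -> North
  U (U-turn (180°)) -> South
  U (U-turn (180°)) -> North
  U (U-turn (180°)) -> South
  L (left (90° counter-clockwise)) -> East
Final: East

Answer: Final heading: East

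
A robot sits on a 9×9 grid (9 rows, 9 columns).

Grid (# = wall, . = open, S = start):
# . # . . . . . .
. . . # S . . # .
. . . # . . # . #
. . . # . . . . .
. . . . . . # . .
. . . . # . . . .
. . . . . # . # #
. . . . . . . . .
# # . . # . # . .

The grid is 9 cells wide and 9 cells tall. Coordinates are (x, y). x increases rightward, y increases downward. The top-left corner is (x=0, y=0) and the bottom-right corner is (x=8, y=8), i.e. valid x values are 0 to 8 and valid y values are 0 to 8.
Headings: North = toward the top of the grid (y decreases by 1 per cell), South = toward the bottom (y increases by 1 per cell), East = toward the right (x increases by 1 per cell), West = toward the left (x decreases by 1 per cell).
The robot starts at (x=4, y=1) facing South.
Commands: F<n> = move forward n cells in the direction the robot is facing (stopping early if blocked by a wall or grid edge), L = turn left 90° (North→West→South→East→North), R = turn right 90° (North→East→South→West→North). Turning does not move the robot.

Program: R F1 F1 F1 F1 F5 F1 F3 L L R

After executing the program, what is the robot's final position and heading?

Answer: Final position: (x=4, y=1), facing South

Derivation:
Start: (x=4, y=1), facing South
  R: turn right, now facing West
  [×4]F1: move forward 0/1 (blocked), now at (x=4, y=1)
  F5: move forward 0/5 (blocked), now at (x=4, y=1)
  F1: move forward 0/1 (blocked), now at (x=4, y=1)
  F3: move forward 0/3 (blocked), now at (x=4, y=1)
  L: turn left, now facing South
  L: turn left, now facing East
  R: turn right, now facing South
Final: (x=4, y=1), facing South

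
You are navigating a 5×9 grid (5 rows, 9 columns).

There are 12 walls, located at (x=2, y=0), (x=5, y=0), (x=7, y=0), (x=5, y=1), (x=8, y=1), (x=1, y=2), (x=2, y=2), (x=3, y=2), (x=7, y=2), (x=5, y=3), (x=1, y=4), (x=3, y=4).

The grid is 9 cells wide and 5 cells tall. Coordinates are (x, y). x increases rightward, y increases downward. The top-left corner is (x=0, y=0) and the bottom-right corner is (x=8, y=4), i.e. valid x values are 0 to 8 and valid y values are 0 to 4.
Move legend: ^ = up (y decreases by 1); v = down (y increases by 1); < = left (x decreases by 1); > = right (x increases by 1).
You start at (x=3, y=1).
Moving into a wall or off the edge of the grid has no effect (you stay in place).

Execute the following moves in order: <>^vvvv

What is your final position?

Answer: Final position: (x=3, y=1)

Derivation:
Start: (x=3, y=1)
  < (left): (x=3, y=1) -> (x=2, y=1)
  > (right): (x=2, y=1) -> (x=3, y=1)
  ^ (up): (x=3, y=1) -> (x=3, y=0)
  v (down): (x=3, y=0) -> (x=3, y=1)
  [×3]v (down): blocked, stay at (x=3, y=1)
Final: (x=3, y=1)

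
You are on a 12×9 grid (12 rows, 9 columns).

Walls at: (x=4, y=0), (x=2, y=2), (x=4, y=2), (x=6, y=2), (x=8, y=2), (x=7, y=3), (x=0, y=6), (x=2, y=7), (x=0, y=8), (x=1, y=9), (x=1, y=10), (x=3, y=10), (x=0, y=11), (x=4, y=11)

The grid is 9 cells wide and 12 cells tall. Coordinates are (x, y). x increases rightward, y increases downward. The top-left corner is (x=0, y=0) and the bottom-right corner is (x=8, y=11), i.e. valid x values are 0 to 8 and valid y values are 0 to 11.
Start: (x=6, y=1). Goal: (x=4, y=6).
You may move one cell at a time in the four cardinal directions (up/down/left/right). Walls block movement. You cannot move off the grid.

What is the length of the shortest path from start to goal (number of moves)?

BFS from (x=6, y=1) until reaching (x=4, y=6):
  Distance 0: (x=6, y=1)
  Distance 1: (x=6, y=0), (x=5, y=1), (x=7, y=1)
  Distance 2: (x=5, y=0), (x=7, y=0), (x=4, y=1), (x=8, y=1), (x=5, y=2), (x=7, y=2)
  Distance 3: (x=8, y=0), (x=3, y=1), (x=5, y=3)
  Distance 4: (x=3, y=0), (x=2, y=1), (x=3, y=2), (x=4, y=3), (x=6, y=3), (x=5, y=4)
  Distance 5: (x=2, y=0), (x=1, y=1), (x=3, y=3), (x=4, y=4), (x=6, y=4), (x=5, y=5)
  Distance 6: (x=1, y=0), (x=0, y=1), (x=1, y=2), (x=2, y=3), (x=3, y=4), (x=7, y=4), (x=4, y=5), (x=6, y=5), (x=5, y=6)
  Distance 7: (x=0, y=0), (x=0, y=2), (x=1, y=3), (x=2, y=4), (x=8, y=4), (x=3, y=5), (x=7, y=5), (x=4, y=6), (x=6, y=6), (x=5, y=7)  <- goal reached here
One shortest path (7 moves): (x=6, y=1) -> (x=5, y=1) -> (x=5, y=2) -> (x=5, y=3) -> (x=4, y=3) -> (x=4, y=4) -> (x=4, y=5) -> (x=4, y=6)

Answer: Shortest path length: 7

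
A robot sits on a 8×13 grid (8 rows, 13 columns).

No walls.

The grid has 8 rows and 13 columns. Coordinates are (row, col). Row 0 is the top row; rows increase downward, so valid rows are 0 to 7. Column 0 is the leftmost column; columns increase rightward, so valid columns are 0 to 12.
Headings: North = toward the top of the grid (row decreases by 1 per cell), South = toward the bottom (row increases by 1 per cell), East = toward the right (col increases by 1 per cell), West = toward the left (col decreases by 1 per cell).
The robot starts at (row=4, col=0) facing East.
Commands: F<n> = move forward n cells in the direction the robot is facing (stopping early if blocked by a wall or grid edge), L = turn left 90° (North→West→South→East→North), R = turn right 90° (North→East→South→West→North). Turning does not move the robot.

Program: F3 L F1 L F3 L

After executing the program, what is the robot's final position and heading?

Answer: Final position: (row=3, col=0), facing South

Derivation:
Start: (row=4, col=0), facing East
  F3: move forward 3, now at (row=4, col=3)
  L: turn left, now facing North
  F1: move forward 1, now at (row=3, col=3)
  L: turn left, now facing West
  F3: move forward 3, now at (row=3, col=0)
  L: turn left, now facing South
Final: (row=3, col=0), facing South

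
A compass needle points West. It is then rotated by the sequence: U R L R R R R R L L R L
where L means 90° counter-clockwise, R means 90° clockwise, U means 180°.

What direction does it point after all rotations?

Start: West
  U (U-turn (180°)) -> East
  R (right (90° clockwise)) -> South
  L (left (90° counter-clockwise)) -> East
  R (right (90° clockwise)) -> South
  R (right (90° clockwise)) -> West
  R (right (90° clockwise)) -> North
  R (right (90° clockwise)) -> East
  R (right (90° clockwise)) -> South
  L (left (90° counter-clockwise)) -> East
  L (left (90° counter-clockwise)) -> North
  R (right (90° clockwise)) -> East
  L (left (90° counter-clockwise)) -> North
Final: North

Answer: Final heading: North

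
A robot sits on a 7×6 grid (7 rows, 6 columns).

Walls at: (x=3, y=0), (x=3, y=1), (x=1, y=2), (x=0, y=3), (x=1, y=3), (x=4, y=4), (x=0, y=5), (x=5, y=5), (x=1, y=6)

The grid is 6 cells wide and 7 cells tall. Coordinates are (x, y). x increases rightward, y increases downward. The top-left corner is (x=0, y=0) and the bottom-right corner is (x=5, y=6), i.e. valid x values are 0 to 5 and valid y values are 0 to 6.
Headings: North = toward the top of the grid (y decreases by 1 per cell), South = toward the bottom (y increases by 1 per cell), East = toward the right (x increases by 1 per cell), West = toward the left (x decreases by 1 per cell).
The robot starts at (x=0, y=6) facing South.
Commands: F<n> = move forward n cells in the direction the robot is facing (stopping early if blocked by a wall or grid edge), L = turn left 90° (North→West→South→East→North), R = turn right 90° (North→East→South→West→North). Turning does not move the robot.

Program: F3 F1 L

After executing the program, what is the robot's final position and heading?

Answer: Final position: (x=0, y=6), facing East

Derivation:
Start: (x=0, y=6), facing South
  F3: move forward 0/3 (blocked), now at (x=0, y=6)
  F1: move forward 0/1 (blocked), now at (x=0, y=6)
  L: turn left, now facing East
Final: (x=0, y=6), facing East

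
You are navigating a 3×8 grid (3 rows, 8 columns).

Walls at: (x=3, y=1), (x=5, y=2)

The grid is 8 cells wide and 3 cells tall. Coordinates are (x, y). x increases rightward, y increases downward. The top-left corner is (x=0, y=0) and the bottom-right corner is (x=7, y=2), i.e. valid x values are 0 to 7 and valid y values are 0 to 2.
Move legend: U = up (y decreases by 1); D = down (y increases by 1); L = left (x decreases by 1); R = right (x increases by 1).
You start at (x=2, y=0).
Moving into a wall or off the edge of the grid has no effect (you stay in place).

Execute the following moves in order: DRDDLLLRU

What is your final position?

Start: (x=2, y=0)
  D (down): (x=2, y=0) -> (x=2, y=1)
  R (right): blocked, stay at (x=2, y=1)
  D (down): (x=2, y=1) -> (x=2, y=2)
  D (down): blocked, stay at (x=2, y=2)
  L (left): (x=2, y=2) -> (x=1, y=2)
  L (left): (x=1, y=2) -> (x=0, y=2)
  L (left): blocked, stay at (x=0, y=2)
  R (right): (x=0, y=2) -> (x=1, y=2)
  U (up): (x=1, y=2) -> (x=1, y=1)
Final: (x=1, y=1)

Answer: Final position: (x=1, y=1)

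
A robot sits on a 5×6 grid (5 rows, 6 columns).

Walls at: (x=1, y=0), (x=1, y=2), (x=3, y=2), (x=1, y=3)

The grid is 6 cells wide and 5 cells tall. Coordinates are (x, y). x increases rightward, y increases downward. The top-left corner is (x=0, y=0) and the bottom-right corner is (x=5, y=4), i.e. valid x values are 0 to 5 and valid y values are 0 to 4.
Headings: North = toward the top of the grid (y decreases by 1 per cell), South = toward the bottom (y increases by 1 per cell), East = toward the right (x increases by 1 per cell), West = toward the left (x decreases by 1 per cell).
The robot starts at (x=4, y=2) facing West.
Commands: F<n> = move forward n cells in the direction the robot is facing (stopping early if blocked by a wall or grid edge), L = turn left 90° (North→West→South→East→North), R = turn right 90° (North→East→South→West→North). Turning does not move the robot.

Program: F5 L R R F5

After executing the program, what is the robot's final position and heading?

Answer: Final position: (x=4, y=0), facing North

Derivation:
Start: (x=4, y=2), facing West
  F5: move forward 0/5 (blocked), now at (x=4, y=2)
  L: turn left, now facing South
  R: turn right, now facing West
  R: turn right, now facing North
  F5: move forward 2/5 (blocked), now at (x=4, y=0)
Final: (x=4, y=0), facing North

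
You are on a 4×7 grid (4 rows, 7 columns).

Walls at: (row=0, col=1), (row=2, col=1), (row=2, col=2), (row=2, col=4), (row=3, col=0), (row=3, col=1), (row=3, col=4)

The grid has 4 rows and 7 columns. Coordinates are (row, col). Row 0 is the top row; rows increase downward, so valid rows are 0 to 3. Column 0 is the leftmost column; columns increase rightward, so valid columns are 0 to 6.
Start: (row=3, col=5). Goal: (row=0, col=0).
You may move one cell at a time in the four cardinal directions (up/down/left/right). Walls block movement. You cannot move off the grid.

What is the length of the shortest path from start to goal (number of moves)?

BFS from (row=3, col=5) until reaching (row=0, col=0):
  Distance 0: (row=3, col=5)
  Distance 1: (row=2, col=5), (row=3, col=6)
  Distance 2: (row=1, col=5), (row=2, col=6)
  Distance 3: (row=0, col=5), (row=1, col=4), (row=1, col=6)
  Distance 4: (row=0, col=4), (row=0, col=6), (row=1, col=3)
  Distance 5: (row=0, col=3), (row=1, col=2), (row=2, col=3)
  Distance 6: (row=0, col=2), (row=1, col=1), (row=3, col=3)
  Distance 7: (row=1, col=0), (row=3, col=2)
  Distance 8: (row=0, col=0), (row=2, col=0)  <- goal reached here
One shortest path (8 moves): (row=3, col=5) -> (row=2, col=5) -> (row=1, col=5) -> (row=1, col=4) -> (row=1, col=3) -> (row=1, col=2) -> (row=1, col=1) -> (row=1, col=0) -> (row=0, col=0)

Answer: Shortest path length: 8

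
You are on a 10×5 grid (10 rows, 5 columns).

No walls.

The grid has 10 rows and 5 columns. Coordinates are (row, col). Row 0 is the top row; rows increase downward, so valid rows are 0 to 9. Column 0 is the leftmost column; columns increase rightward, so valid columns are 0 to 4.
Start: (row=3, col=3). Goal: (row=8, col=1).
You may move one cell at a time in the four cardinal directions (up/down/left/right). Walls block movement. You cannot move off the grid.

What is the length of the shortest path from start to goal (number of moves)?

Answer: Shortest path length: 7

Derivation:
BFS from (row=3, col=3) until reaching (row=8, col=1):
  Distance 0: (row=3, col=3)
  Distance 1: (row=2, col=3), (row=3, col=2), (row=3, col=4), (row=4, col=3)
  Distance 2: (row=1, col=3), (row=2, col=2), (row=2, col=4), (row=3, col=1), (row=4, col=2), (row=4, col=4), (row=5, col=3)
  Distance 3: (row=0, col=3), (row=1, col=2), (row=1, col=4), (row=2, col=1), (row=3, col=0), (row=4, col=1), (row=5, col=2), (row=5, col=4), (row=6, col=3)
  Distance 4: (row=0, col=2), (row=0, col=4), (row=1, col=1), (row=2, col=0), (row=4, col=0), (row=5, col=1), (row=6, col=2), (row=6, col=4), (row=7, col=3)
  Distance 5: (row=0, col=1), (row=1, col=0), (row=5, col=0), (row=6, col=1), (row=7, col=2), (row=7, col=4), (row=8, col=3)
  Distance 6: (row=0, col=0), (row=6, col=0), (row=7, col=1), (row=8, col=2), (row=8, col=4), (row=9, col=3)
  Distance 7: (row=7, col=0), (row=8, col=1), (row=9, col=2), (row=9, col=4)  <- goal reached here
One shortest path (7 moves): (row=3, col=3) -> (row=3, col=2) -> (row=3, col=1) -> (row=4, col=1) -> (row=5, col=1) -> (row=6, col=1) -> (row=7, col=1) -> (row=8, col=1)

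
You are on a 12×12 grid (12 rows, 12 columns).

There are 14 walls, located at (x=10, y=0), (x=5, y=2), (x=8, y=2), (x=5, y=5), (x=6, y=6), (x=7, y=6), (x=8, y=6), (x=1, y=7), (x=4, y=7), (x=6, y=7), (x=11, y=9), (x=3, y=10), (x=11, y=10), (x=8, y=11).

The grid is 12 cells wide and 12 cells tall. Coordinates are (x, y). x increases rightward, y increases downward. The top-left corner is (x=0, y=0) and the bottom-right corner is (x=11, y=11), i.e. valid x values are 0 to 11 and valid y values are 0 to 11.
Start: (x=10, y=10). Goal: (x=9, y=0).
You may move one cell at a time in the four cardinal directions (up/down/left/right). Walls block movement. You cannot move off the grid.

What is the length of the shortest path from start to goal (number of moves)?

BFS from (x=10, y=10) until reaching (x=9, y=0):
  Distance 0: (x=10, y=10)
  Distance 1: (x=10, y=9), (x=9, y=10), (x=10, y=11)
  Distance 2: (x=10, y=8), (x=9, y=9), (x=8, y=10), (x=9, y=11), (x=11, y=11)
  Distance 3: (x=10, y=7), (x=9, y=8), (x=11, y=8), (x=8, y=9), (x=7, y=10)
  Distance 4: (x=10, y=6), (x=9, y=7), (x=11, y=7), (x=8, y=8), (x=7, y=9), (x=6, y=10), (x=7, y=11)
  Distance 5: (x=10, y=5), (x=9, y=6), (x=11, y=6), (x=8, y=7), (x=7, y=8), (x=6, y=9), (x=5, y=10), (x=6, y=11)
  Distance 6: (x=10, y=4), (x=9, y=5), (x=11, y=5), (x=7, y=7), (x=6, y=8), (x=5, y=9), (x=4, y=10), (x=5, y=11)
  Distance 7: (x=10, y=3), (x=9, y=4), (x=11, y=4), (x=8, y=5), (x=5, y=8), (x=4, y=9), (x=4, y=11)
  Distance 8: (x=10, y=2), (x=9, y=3), (x=11, y=3), (x=8, y=4), (x=7, y=5), (x=5, y=7), (x=4, y=8), (x=3, y=9), (x=3, y=11)
  Distance 9: (x=10, y=1), (x=9, y=2), (x=11, y=2), (x=8, y=3), (x=7, y=4), (x=6, y=5), (x=5, y=6), (x=3, y=8), (x=2, y=9), (x=2, y=11)
  Distance 10: (x=9, y=1), (x=11, y=1), (x=7, y=3), (x=6, y=4), (x=4, y=6), (x=3, y=7), (x=2, y=8), (x=1, y=9), (x=2, y=10), (x=1, y=11)
  Distance 11: (x=9, y=0), (x=11, y=0), (x=8, y=1), (x=7, y=2), (x=6, y=3), (x=5, y=4), (x=4, y=5), (x=3, y=6), (x=2, y=7), (x=1, y=8), (x=0, y=9), (x=1, y=10), (x=0, y=11)  <- goal reached here
One shortest path (11 moves): (x=10, y=10) -> (x=9, y=10) -> (x=9, y=9) -> (x=9, y=8) -> (x=9, y=7) -> (x=9, y=6) -> (x=9, y=5) -> (x=9, y=4) -> (x=9, y=3) -> (x=9, y=2) -> (x=9, y=1) -> (x=9, y=0)

Answer: Shortest path length: 11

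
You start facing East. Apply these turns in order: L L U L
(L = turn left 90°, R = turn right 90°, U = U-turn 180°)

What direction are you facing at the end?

Answer: Final heading: North

Derivation:
Start: East
  L (left (90° counter-clockwise)) -> North
  L (left (90° counter-clockwise)) -> West
  U (U-turn (180°)) -> East
  L (left (90° counter-clockwise)) -> North
Final: North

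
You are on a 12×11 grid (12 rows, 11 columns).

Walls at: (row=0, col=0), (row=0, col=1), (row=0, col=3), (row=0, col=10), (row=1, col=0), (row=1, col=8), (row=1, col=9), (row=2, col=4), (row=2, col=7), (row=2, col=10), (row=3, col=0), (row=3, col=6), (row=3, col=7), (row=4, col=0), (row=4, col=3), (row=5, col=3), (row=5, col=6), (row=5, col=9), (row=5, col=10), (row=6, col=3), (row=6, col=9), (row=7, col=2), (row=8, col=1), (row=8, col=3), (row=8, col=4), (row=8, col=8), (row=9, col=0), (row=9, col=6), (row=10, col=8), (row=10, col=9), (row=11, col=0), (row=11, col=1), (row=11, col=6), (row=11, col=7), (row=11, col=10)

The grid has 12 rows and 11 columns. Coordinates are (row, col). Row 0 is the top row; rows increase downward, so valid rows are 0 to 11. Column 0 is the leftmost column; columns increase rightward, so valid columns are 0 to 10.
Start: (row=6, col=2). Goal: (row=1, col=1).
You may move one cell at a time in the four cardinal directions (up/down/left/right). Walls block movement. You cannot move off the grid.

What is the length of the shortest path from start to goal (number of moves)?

BFS from (row=6, col=2) until reaching (row=1, col=1):
  Distance 0: (row=6, col=2)
  Distance 1: (row=5, col=2), (row=6, col=1)
  Distance 2: (row=4, col=2), (row=5, col=1), (row=6, col=0), (row=7, col=1)
  Distance 3: (row=3, col=2), (row=4, col=1), (row=5, col=0), (row=7, col=0)
  Distance 4: (row=2, col=2), (row=3, col=1), (row=3, col=3), (row=8, col=0)
  Distance 5: (row=1, col=2), (row=2, col=1), (row=2, col=3), (row=3, col=4)
  Distance 6: (row=0, col=2), (row=1, col=1), (row=1, col=3), (row=2, col=0), (row=3, col=5), (row=4, col=4)  <- goal reached here
One shortest path (6 moves): (row=6, col=2) -> (row=6, col=1) -> (row=5, col=1) -> (row=4, col=1) -> (row=3, col=1) -> (row=2, col=1) -> (row=1, col=1)

Answer: Shortest path length: 6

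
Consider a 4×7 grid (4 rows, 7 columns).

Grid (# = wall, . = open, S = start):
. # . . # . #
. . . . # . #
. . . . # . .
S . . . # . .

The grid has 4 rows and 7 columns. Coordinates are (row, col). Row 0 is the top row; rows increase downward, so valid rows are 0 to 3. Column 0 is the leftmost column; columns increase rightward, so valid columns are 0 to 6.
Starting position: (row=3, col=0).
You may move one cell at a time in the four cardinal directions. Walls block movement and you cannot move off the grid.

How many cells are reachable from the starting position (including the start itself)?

BFS flood-fill from (row=3, col=0):
  Distance 0: (row=3, col=0)
  Distance 1: (row=2, col=0), (row=3, col=1)
  Distance 2: (row=1, col=0), (row=2, col=1), (row=3, col=2)
  Distance 3: (row=0, col=0), (row=1, col=1), (row=2, col=2), (row=3, col=3)
  Distance 4: (row=1, col=2), (row=2, col=3)
  Distance 5: (row=0, col=2), (row=1, col=3)
  Distance 6: (row=0, col=3)
Total reachable: 15 (grid has 21 open cells total)

Answer: Reachable cells: 15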